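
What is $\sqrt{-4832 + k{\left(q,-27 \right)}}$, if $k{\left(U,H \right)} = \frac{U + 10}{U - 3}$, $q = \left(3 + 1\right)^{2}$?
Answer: $i \sqrt{4830} \approx 69.498 i$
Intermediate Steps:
$q = 16$ ($q = 4^{2} = 16$)
$k{\left(U,H \right)} = \frac{10 + U}{-3 + U}$
$\sqrt{-4832 + k{\left(q,-27 \right)}} = \sqrt{-4832 + \frac{10 + 16}{-3 + 16}} = \sqrt{-4832 + \frac{1}{13} \cdot 26} = \sqrt{-4832 + 2} = \sqrt{-4830} = i \sqrt{4830}$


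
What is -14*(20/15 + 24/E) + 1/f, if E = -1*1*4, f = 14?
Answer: 2747/42 ≈ 65.405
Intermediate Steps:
E = -4 (E = -1*4 = -4)
-14*(20/15 + 24/E) + 1/f = -14*(20/15 + 24/(-4)) + 1/14 = -14*(20*(1/15) + 24*(-1/4)) + 1/14 = -14*(4/3 - 6) + 1/14 = -14*(-14/3) + 1/14 = 196/3 + 1/14 = 2747/42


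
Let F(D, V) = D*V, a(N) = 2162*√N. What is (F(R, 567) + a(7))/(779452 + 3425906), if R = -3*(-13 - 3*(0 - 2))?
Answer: 49/17306 + 1081*√7/2102679 ≈ 0.0041916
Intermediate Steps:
R = 21 (R = -3*(-13 - 3*(-2)) = -3*(-13 + 6) = -3*(-7) = 21)
(F(R, 567) + a(7))/(779452 + 3425906) = (21*567 + 2162*√7)/(779452 + 3425906) = (11907 + 2162*√7)/4205358 = (11907 + 2162*√7)*(1/4205358) = 49/17306 + 1081*√7/2102679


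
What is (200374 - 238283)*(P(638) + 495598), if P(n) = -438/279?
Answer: -1747243551412/93 ≈ -1.8788e+10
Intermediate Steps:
P(n) = -146/93 (P(n) = -438*1/279 = -146/93)
(200374 - 238283)*(P(638) + 495598) = (200374 - 238283)*(-146/93 + 495598) = -37909*46090468/93 = -1747243551412/93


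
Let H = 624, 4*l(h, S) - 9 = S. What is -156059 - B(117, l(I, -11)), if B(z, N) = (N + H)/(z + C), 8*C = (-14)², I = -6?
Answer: -44165944/283 ≈ -1.5606e+5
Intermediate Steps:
C = 49/2 (C = (⅛)*(-14)² = (⅛)*196 = 49/2 ≈ 24.500)
l(h, S) = 9/4 + S/4
B(z, N) = (624 + N)/(49/2 + z) (B(z, N) = (N + 624)/(z + 49/2) = (624 + N)/(49/2 + z))
-156059 - B(117, l(I, -11)) = -156059 - 2*(624 + (9/4 + (¼)*(-11)))/(49 + 2*117) = -156059 - 2*(624 + (9/4 - 11/4))/(49 + 234) = -156059 - 2*(624 - ½)/283 = -156059 - 2*1247/(283*2) = -156059 - 1*1247/283 = -156059 - 1247/283 = -44165944/283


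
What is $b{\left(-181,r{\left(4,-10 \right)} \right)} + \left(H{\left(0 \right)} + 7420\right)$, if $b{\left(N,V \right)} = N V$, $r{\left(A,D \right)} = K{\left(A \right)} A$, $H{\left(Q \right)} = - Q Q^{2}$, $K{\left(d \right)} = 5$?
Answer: $3800$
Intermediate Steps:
$H{\left(Q \right)} = - Q^{3}$
$r{\left(A,D \right)} = 5 A$
$b{\left(-181,r{\left(4,-10 \right)} \right)} + \left(H{\left(0 \right)} + 7420\right) = - 181 \cdot 5 \cdot 4 + \left(- 0^{3} + 7420\right) = \left(-181\right) 20 + \left(\left(-1\right) 0 + 7420\right) = -3620 + \left(0 + 7420\right) = -3620 + 7420 = 3800$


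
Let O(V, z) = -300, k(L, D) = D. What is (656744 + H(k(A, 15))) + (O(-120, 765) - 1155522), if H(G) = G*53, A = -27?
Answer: -498283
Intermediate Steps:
H(G) = 53*G
(656744 + H(k(A, 15))) + (O(-120, 765) - 1155522) = (656744 + 53*15) + (-300 - 1155522) = (656744 + 795) - 1155822 = 657539 - 1155822 = -498283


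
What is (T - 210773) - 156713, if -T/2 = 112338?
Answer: -592162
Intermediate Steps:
T = -224676 (T = -2*112338 = -224676)
(T - 210773) - 156713 = (-224676 - 210773) - 156713 = -435449 - 156713 = -592162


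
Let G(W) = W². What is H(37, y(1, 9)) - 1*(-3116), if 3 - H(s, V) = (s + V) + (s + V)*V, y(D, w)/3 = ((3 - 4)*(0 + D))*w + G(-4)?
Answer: 1843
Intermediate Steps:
y(D, w) = 48 - 3*D*w (y(D, w) = 3*(((3 - 4)*(0 + D))*w + (-4)²) = 3*((-D)*w + 16) = 3*(-D*w + 16) = 3*(16 - D*w) = 48 - 3*D*w)
H(s, V) = 3 - V - s - V*(V + s) (H(s, V) = 3 - ((s + V) + (s + V)*V) = 3 - ((V + s) + (V + s)*V) = 3 - ((V + s) + V*(V + s)) = 3 - (V + s + V*(V + s)) = 3 + (-V - s - V*(V + s)) = 3 - V - s - V*(V + s))
H(37, y(1, 9)) - 1*(-3116) = (3 - (48 - 3*1*9) - 1*37 - (48 - 3*1*9)² - 1*(48 - 3*1*9)*37) - 1*(-3116) = (3 - (48 - 27) - 37 - (48 - 27)² - 1*(48 - 27)*37) + 3116 = (3 - 1*21 - 37 - 1*21² - 1*21*37) + 3116 = (3 - 21 - 37 - 1*441 - 777) + 3116 = (3 - 21 - 37 - 441 - 777) + 3116 = -1273 + 3116 = 1843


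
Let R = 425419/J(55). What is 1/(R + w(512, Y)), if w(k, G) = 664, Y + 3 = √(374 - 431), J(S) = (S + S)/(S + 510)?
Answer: 22/48086955 ≈ 4.5750e-7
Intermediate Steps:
J(S) = 2*S/(510 + S) (J(S) = (2*S)/(510 + S) = 2*S/(510 + S))
Y = -3 + I*√57 (Y = -3 + √(374 - 431) = -3 + √(-57) = -3 + I*√57 ≈ -3.0 + 7.5498*I)
R = 48072347/22 (R = 425419/((2*55/(510 + 55))) = 425419/((2*55/565)) = 425419/((2*55*(1/565))) = 425419/(22/113) = 425419*(113/22) = 48072347/22 ≈ 2.1851e+6)
1/(R + w(512, Y)) = 1/(48072347/22 + 664) = 1/(48086955/22) = 22/48086955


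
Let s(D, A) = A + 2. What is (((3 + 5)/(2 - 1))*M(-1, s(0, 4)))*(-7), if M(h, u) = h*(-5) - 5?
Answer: 0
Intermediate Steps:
s(D, A) = 2 + A
M(h, u) = -5 - 5*h (M(h, u) = -5*h - 5 = -5 - 5*h)
(((3 + 5)/(2 - 1))*M(-1, s(0, 4)))*(-7) = (((3 + 5)/(2 - 1))*(-5 - 5*(-1)))*(-7) = ((8/1)*(-5 + 5))*(-7) = ((8*1)*0)*(-7) = (8*0)*(-7) = 0*(-7) = 0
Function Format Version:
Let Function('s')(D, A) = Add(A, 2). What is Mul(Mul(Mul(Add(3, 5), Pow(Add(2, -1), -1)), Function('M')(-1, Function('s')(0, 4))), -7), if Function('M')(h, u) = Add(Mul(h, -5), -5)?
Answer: 0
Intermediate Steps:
Function('s')(D, A) = Add(2, A)
Function('M')(h, u) = Add(-5, Mul(-5, h)) (Function('M')(h, u) = Add(Mul(-5, h), -5) = Add(-5, Mul(-5, h)))
Mul(Mul(Mul(Add(3, 5), Pow(Add(2, -1), -1)), Function('M')(-1, Function('s')(0, 4))), -7) = Mul(Mul(Mul(Add(3, 5), Pow(Add(2, -1), -1)), Add(-5, Mul(-5, -1))), -7) = Mul(Mul(Mul(8, Pow(1, -1)), Add(-5, 5)), -7) = Mul(Mul(Mul(8, 1), 0), -7) = Mul(Mul(8, 0), -7) = Mul(0, -7) = 0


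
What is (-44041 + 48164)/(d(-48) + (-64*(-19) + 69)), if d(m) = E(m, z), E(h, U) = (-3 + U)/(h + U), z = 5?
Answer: 177289/55253 ≈ 3.2087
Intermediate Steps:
E(h, U) = (-3 + U)/(U + h)
d(m) = 2/(5 + m) (d(m) = (-3 + 5)/(5 + m) = 2/(5 + m))
(-44041 + 48164)/(d(-48) + (-64*(-19) + 69)) = (-44041 + 48164)/(2/(5 - 48) + (-64*(-19) + 69)) = 4123/(2/(-43) + (1216 + 69)) = 4123/(2*(-1/43) + 1285) = 4123/(-2/43 + 1285) = 4123/(55253/43) = 4123*(43/55253) = 177289/55253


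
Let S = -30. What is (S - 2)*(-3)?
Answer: 96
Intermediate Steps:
(S - 2)*(-3) = (-30 - 2)*(-3) = -32*(-3) = 96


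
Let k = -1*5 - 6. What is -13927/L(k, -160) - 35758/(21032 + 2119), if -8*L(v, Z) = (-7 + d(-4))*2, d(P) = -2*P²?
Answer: -430363490/300963 ≈ -1430.0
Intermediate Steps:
k = -11 (k = -5 - 6 = -11)
L(v, Z) = 39/4 (L(v, Z) = -(-7 - 2*(-4)²)*2/8 = -(-7 - 2*16)*2/8 = -(-7 - 32)*2/8 = -(-39)*2/8 = -⅛*(-78) = 39/4)
-13927/L(k, -160) - 35758/(21032 + 2119) = -13927/39/4 - 35758/(21032 + 2119) = -13927*4/39 - 35758/23151 = -55708/39 - 35758*1/23151 = -55708/39 - 35758/23151 = -430363490/300963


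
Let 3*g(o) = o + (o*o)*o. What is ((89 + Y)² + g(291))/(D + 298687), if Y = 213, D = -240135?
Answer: 4152679/29276 ≈ 141.85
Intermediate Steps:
g(o) = o/3 + o³/3 (g(o) = (o + (o*o)*o)/3 = (o + o²*o)/3 = (o + o³)/3 = o/3 + o³/3)
((89 + Y)² + g(291))/(D + 298687) = ((89 + 213)² + (⅓)*291*(1 + 291²))/(-240135 + 298687) = (302² + (⅓)*291*(1 + 84681))/58552 = (91204 + (⅓)*291*84682)*(1/58552) = (91204 + 8214154)*(1/58552) = 8305358*(1/58552) = 4152679/29276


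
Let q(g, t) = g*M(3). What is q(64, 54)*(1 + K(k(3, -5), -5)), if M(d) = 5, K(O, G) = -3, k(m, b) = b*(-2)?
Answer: -640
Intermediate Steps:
k(m, b) = -2*b
q(g, t) = 5*g (q(g, t) = g*5 = 5*g)
q(64, 54)*(1 + K(k(3, -5), -5)) = (5*64)*(1 - 3) = 320*(-2) = -640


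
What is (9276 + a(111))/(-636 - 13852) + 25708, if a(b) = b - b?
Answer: 93112057/3622 ≈ 25707.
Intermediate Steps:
a(b) = 0
(9276 + a(111))/(-636 - 13852) + 25708 = (9276 + 0)/(-636 - 13852) + 25708 = 9276/(-14488) + 25708 = 9276*(-1/14488) + 25708 = -2319/3622 + 25708 = 93112057/3622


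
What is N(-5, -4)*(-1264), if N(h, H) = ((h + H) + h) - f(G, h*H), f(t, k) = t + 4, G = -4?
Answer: 17696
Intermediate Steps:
f(t, k) = 4 + t
N(h, H) = H + 2*h (N(h, H) = ((h + H) + h) - (4 - 4) = ((H + h) + h) - 1*0 = (H + 2*h) + 0 = H + 2*h)
N(-5, -4)*(-1264) = (-4 + 2*(-5))*(-1264) = (-4 - 10)*(-1264) = -14*(-1264) = 17696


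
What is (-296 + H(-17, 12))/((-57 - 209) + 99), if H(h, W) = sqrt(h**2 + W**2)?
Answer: 296/167 - sqrt(433)/167 ≈ 1.6479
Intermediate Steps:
H(h, W) = sqrt(W**2 + h**2)
(-296 + H(-17, 12))/((-57 - 209) + 99) = (-296 + sqrt(12**2 + (-17)**2))/((-57 - 209) + 99) = (-296 + sqrt(144 + 289))/(-266 + 99) = (-296 + sqrt(433))/(-167) = (-296 + sqrt(433))*(-1/167) = 296/167 - sqrt(433)/167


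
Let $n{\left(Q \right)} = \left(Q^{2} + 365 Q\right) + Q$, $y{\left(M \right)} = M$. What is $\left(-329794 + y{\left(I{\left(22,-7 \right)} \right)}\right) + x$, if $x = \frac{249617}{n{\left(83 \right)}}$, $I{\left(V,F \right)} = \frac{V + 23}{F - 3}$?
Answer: $- \frac{24580702165}{74534} \approx -3.2979 \cdot 10^{5}$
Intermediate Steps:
$I{\left(V,F \right)} = \frac{23 + V}{-3 + F}$
$n{\left(Q \right)} = Q^{2} + 366 Q$
$x = \frac{249617}{37267}$ ($x = \frac{249617}{83 \left(366 + 83\right)} = \frac{249617}{83 \cdot 449} = \frac{249617}{37267} \approx 6.6981$)
$\left(-329794 + y{\left(I{\left(22,-7 \right)} \right)}\right) + x = \left(-329794 + \frac{23 + 22}{-3 - 7}\right) + \frac{249617}{37267} = \left(-329794 + \frac{1}{-10} \cdot 45\right) + \frac{249617}{37267} = \left(-329794 - \frac{9}{2}\right) + \frac{249617}{37267} = - \frac{659597}{2} + \frac{249617}{37267} = - \frac{24580702165}{74534}$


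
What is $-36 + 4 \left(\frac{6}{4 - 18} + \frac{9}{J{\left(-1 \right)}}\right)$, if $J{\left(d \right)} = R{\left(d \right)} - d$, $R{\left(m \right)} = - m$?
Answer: $- \frac{138}{7} \approx -19.714$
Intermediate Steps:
$J{\left(d \right)} = - 2 d$ ($J{\left(d \right)} = - d - d = - 2 d$)
$-36 + 4 \left(\frac{6}{4 - 18} + \frac{9}{J{\left(-1 \right)}}\right) = -36 + 4 \left(\frac{6}{4 - 18} + \frac{9}{\left(-2\right) \left(-1\right)}\right) = -36 + 4 \left(\frac{6}{-14} + \frac{9}{2}\right) = -36 + 4 \left(6 \left(- \frac{1}{14}\right) + 9 \cdot \frac{1}{2}\right) = -36 + 4 \left(- \frac{3}{7} + \frac{9}{2}\right) = -36 + 4 \cdot \frac{57}{14} = -36 + \frac{114}{7} = - \frac{138}{7}$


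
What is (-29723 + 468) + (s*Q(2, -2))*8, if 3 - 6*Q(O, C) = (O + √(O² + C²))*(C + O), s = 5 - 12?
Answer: -29283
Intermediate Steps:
s = -7
Q(O, C) = ½ - (C + O)*(O + √(C² + O²))/6 (Q(O, C) = ½ - (O + √(O² + C²))*(C + O)/6 = ½ - (O + √(C² + O²))*(C + O)/6 = ½ - (C + O)*(O + √(C² + O²))/6)
(-29723 + 468) + (s*Q(2, -2))*8 = (-29723 + 468) - 7*(½ - ⅙*2² - ⅙*(-2)*2 - ⅙*(-2)*√((-2)² + 2²) - ⅙*2*√((-2)² + 2²))*8 = -29255 - 7*(½ - ⅙*4 + ⅔ - ⅙*(-2)*√(4 + 4) - ⅙*2*√(4 + 4))*8 = -29255 - 7*(½ - ⅔ + ⅔ - ⅙*(-2)*√8 - ⅙*2*√8)*8 = -29255 - 7*(½ - ⅔ + ⅔ - ⅙*(-2)*2*√2 - ⅙*2*2*√2)*8 = -29255 - 7*(½ - ⅔ + ⅔ + 2*√2/3 - 2*√2/3)*8 = -29255 - 7*½*8 = -29255 - 7/2*8 = -29255 - 28 = -29283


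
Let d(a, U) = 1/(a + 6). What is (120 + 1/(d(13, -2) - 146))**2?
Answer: 110716573081/7689529 ≈ 14398.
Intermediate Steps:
d(a, U) = 1/(6 + a)
(120 + 1/(d(13, -2) - 146))**2 = (120 + 1/(1/(6 + 13) - 146))**2 = (120 + 1/(1/19 - 146))**2 = (120 + 1/(-2773/19))**2 = (120 - 19/2773)**2 = (332741/2773)**2 = 110716573081/7689529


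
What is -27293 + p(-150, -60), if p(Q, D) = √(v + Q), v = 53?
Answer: -27293 + I*√97 ≈ -27293.0 + 9.8489*I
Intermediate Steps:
p(Q, D) = √(53 + Q)
-27293 + p(-150, -60) = -27293 + √(53 - 150) = -27293 + √(-97) = -27293 + I*√97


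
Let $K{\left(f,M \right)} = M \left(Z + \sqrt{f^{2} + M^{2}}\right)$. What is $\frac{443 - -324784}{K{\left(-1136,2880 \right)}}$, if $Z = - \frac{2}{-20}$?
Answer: $- \frac{108409}{92015001504} + \frac{542045 \sqrt{37441}}{2875468797} \approx 0.036474$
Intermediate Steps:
$Z = \frac{1}{10}$ ($Z = \left(-2\right) \left(- \frac{1}{20}\right) = \frac{1}{10} \approx 0.1$)
$K{\left(f,M \right)} = M \left(\frac{1}{10} + \sqrt{M^{2} + f^{2}}\right)$ ($K{\left(f,M \right)} = M \left(\frac{1}{10} + \sqrt{f^{2} + M^{2}}\right) = M \left(\frac{1}{10} + \sqrt{M^{2} + f^{2}}\right)$)
$\frac{443 - -324784}{K{\left(-1136,2880 \right)}} = \frac{443 - -324784}{2880 \left(\frac{1}{10} + \sqrt{2880^{2} + \left(-1136\right)^{2}}\right)} = \frac{443 + 324784}{2880 \left(\frac{1}{10} + \sqrt{8294400 + 1290496}\right)} = \frac{325227}{2880 \left(\frac{1}{10} + \sqrt{9584896}\right)} = \frac{325227}{2880 \left(\frac{1}{10} + 16 \sqrt{37441}\right)} = \frac{325227}{288 + 46080 \sqrt{37441}}$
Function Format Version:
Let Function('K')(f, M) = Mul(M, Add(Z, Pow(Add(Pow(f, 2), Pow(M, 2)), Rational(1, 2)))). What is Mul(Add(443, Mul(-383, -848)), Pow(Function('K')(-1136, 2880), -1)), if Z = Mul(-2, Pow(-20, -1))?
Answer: Add(Rational(-108409, 92015001504), Mul(Rational(542045, 2875468797), Pow(37441, Rational(1, 2)))) ≈ 0.036474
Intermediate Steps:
Z = Rational(1, 10) (Z = Mul(-2, Rational(-1, 20)) = Rational(1, 10) ≈ 0.10000)
Function('K')(f, M) = Mul(M, Add(Rational(1, 10), Pow(Add(Pow(M, 2), Pow(f, 2)), Rational(1, 2)))) (Function('K')(f, M) = Mul(M, Add(Rational(1, 10), Pow(Add(Pow(f, 2), Pow(M, 2)), Rational(1, 2)))) = Mul(M, Add(Rational(1, 10), Pow(Add(Pow(M, 2), Pow(f, 2)), Rational(1, 2)))))
Mul(Add(443, Mul(-383, -848)), Pow(Function('K')(-1136, 2880), -1)) = Mul(Add(443, Mul(-383, -848)), Pow(Mul(2880, Add(Rational(1, 10), Pow(Add(Pow(2880, 2), Pow(-1136, 2)), Rational(1, 2)))), -1)) = Mul(Add(443, 324784), Pow(Mul(2880, Add(Rational(1, 10), Pow(Add(8294400, 1290496), Rational(1, 2)))), -1)) = Mul(325227, Pow(Mul(2880, Add(Rational(1, 10), Pow(9584896, Rational(1, 2)))), -1)) = Mul(325227, Pow(Mul(2880, Add(Rational(1, 10), Mul(16, Pow(37441, Rational(1, 2))))), -1)) = Mul(325227, Pow(Add(288, Mul(46080, Pow(37441, Rational(1, 2)))), -1))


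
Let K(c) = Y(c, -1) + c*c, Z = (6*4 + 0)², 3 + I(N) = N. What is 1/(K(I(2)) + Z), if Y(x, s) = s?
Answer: 1/576 ≈ 0.0017361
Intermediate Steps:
I(N) = -3 + N
Z = 576 (Z = (24 + 0)² = 24² = 576)
K(c) = -1 + c² (K(c) = -1 + c*c = -1 + c²)
1/(K(I(2)) + Z) = 1/((-1 + (-3 + 2)²) + 576) = 1/((-1 + (-1)²) + 576) = 1/((-1 + 1) + 576) = 1/(0 + 576) = 1/576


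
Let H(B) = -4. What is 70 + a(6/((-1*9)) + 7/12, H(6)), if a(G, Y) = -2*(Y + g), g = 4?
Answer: 70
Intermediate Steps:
a(G, Y) = -8 - 2*Y (a(G, Y) = -2*(Y + 4) = -2*(4 + Y) = -8 - 2*Y)
70 + a(6/((-1*9)) + 7/12, H(6)) = 70 + (-8 - 2*(-4)) = 70 + (-8 + 8) = 70 + 0 = 70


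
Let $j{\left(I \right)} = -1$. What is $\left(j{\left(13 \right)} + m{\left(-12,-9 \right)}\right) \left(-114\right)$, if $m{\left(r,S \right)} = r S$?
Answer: $-12198$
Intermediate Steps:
$m{\left(r,S \right)} = S r$
$\left(j{\left(13 \right)} + m{\left(-12,-9 \right)}\right) \left(-114\right) = \left(-1 - -108\right) \left(-114\right) = \left(-1 + 108\right) \left(-114\right) = 107 \left(-114\right) = -12198$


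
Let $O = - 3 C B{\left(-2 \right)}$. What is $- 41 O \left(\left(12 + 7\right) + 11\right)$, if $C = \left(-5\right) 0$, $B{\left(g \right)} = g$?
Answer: $0$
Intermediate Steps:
$C = 0$
$O = 0$ ($O = \left(-3\right) 0 \left(-2\right) = 0 \left(-2\right) = 0$)
$- 41 O \left(\left(12 + 7\right) + 11\right) = \left(-41\right) 0 \left(\left(12 + 7\right) + 11\right) = 0 \left(19 + 11\right) = 0 \cdot 30 = 0$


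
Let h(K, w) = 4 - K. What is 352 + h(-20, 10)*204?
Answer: 5248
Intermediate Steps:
352 + h(-20, 10)*204 = 352 + (4 - 1*(-20))*204 = 352 + (4 + 20)*204 = 352 + 24*204 = 352 + 4896 = 5248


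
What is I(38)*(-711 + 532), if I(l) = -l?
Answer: 6802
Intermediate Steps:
I(38)*(-711 + 532) = (-1*38)*(-711 + 532) = -38*(-179) = 6802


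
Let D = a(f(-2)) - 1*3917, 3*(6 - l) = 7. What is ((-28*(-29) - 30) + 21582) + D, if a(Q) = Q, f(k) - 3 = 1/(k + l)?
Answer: 92253/5 ≈ 18451.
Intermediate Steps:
l = 11/3 (l = 6 - ⅓*7 = 6 - 7/3 = 11/3 ≈ 3.6667)
f(k) = 3 + 1/(11/3 + k) (f(k) = 3 + 1/(k + 11/3) = 3 + 1/(11/3 + k))
D = -19567/5 (D = 9*(4 - 2)/(11 + 3*(-2)) - 1*3917 = 9*2/(11 - 6) - 3917 = 9*2/5 - 3917 = 9*(⅕)*2 - 3917 = 18/5 - 3917 = -19567/5 ≈ -3913.4)
((-28*(-29) - 30) + 21582) + D = ((-28*(-29) - 30) + 21582) - 19567/5 = ((812 - 30) + 21582) - 19567/5 = (782 + 21582) - 19567/5 = 22364 - 19567/5 = 92253/5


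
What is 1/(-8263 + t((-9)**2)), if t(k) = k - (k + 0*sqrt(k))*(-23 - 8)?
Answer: -1/5671 ≈ -0.00017634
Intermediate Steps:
t(k) = 32*k (t(k) = k - (k + 0)*(-31) = k - k*(-31) = k - (-31)*k = k + 31*k = 32*k)
1/(-8263 + t((-9)**2)) = 1/(-8263 + 32*(-9)**2) = 1/(-8263 + 32*81) = 1/(-8263 + 2592) = 1/(-5671) = -1/5671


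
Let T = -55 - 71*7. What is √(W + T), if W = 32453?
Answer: √31901 ≈ 178.61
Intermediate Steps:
T = -552 (T = -55 - 497 = -552)
√(W + T) = √(32453 - 552) = √31901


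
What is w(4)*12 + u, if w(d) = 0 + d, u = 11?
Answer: 59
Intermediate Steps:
w(d) = d
w(4)*12 + u = 4*12 + 11 = 48 + 11 = 59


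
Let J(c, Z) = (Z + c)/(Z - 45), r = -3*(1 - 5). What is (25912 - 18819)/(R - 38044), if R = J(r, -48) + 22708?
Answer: -1271/2748 ≈ -0.46252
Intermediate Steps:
r = 12 (r = -3*(-4) = 12)
J(c, Z) = (Z + c)/(-45 + Z)
R = 703960/31 (R = (-48 + 12)/(-45 - 48) + 22708 = -36/(-93) + 22708 = -1/93*(-36) + 22708 = 12/31 + 22708 = 703960/31 ≈ 22708.)
(25912 - 18819)/(R - 38044) = (25912 - 18819)/(703960/31 - 38044) = 7093/(-475404/31) = 7093*(-31/475404) = -1271/2748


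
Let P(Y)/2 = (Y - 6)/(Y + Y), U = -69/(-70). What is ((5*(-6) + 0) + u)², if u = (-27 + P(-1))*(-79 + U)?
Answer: 114746944/49 ≈ 2.3418e+6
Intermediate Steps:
U = 69/70 (U = -69*(-1/70) = 69/70 ≈ 0.98571)
P(Y) = (-6 + Y)/Y (P(Y) = 2*((Y - 6)/(Y + Y)) = 2*((-6 + Y)/((2*Y))) = 2*((-6 + Y)*(1/(2*Y))) = 2*((-6 + Y)/(2*Y)) = (-6 + Y)/Y)
u = 10922/7 (u = (-27 + (-6 - 1)/(-1))*(-79 + 69/70) = (-27 - 1*(-7))*(-5461/70) = (-27 + 7)*(-5461/70) = -20*(-5461/70) = 10922/7 ≈ 1560.3)
((5*(-6) + 0) + u)² = ((5*(-6) + 0) + 10922/7)² = ((-30 + 0) + 10922/7)² = (-30 + 10922/7)² = (10712/7)² = 114746944/49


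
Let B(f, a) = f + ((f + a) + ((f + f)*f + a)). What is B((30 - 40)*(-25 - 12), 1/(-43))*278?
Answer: 3281850604/43 ≈ 7.6322e+7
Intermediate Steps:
B(f, a) = 2*a + 2*f + 2*f² (B(f, a) = f + ((a + f) + ((2*f)*f + a)) = f + ((a + f) + (2*f² + a)) = f + ((a + f) + (a + 2*f²)) = f + (f + 2*a + 2*f²) = 2*a + 2*f + 2*f²)
B((30 - 40)*(-25 - 12), 1/(-43))*278 = (2/(-43) + 2*((30 - 40)*(-25 - 12)) + 2*((30 - 40)*(-25 - 12))²)*278 = (2*(-1/43) + 2*(-10*(-37)) + 2*(-10*(-37))²)*278 = (-2/43 + 2*370 + 2*370²)*278 = (-2/43 + 740 + 2*136900)*278 = (-2/43 + 740 + 273800)*278 = (11805218/43)*278 = 3281850604/43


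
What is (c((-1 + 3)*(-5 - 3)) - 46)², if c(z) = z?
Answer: 3844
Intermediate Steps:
(c((-1 + 3)*(-5 - 3)) - 46)² = ((-1 + 3)*(-5 - 3) - 46)² = (2*(-8) - 46)² = (-16 - 46)² = (-62)² = 3844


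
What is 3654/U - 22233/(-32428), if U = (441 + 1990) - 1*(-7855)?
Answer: 173590275/166777204 ≈ 1.0409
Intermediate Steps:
U = 10286 (U = 2431 + 7855 = 10286)
3654/U - 22233/(-32428) = 3654/10286 - 22233/(-32428) = 3654*(1/10286) - 22233*(-1/32428) = 1827/5143 + 22233/32428 = 173590275/166777204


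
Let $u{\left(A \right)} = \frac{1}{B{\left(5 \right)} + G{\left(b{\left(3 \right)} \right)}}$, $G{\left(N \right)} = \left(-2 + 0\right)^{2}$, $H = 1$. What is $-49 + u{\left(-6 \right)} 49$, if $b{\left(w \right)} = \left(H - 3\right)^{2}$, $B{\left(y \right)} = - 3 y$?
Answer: $- \frac{588}{11} \approx -53.455$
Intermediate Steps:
$b{\left(w \right)} = 4$ ($b{\left(w \right)} = \left(1 - 3\right)^{2} = \left(-2\right)^{2} = 4$)
$G{\left(N \right)} = 4$ ($G{\left(N \right)} = \left(-2\right)^{2} = 4$)
$u{\left(A \right)} = - \frac{1}{11}$ ($u{\left(A \right)} = \frac{1}{\left(-3\right) 5 + 4} = \frac{1}{-15 + 4} = \frac{1}{-11} = - \frac{1}{11}$)
$-49 + u{\left(-6 \right)} 49 = -49 - \frac{49}{11} = - \frac{588}{11}$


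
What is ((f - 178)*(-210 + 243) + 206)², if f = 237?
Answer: 4635409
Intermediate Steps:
((f - 178)*(-210 + 243) + 206)² = ((237 - 178)*(-210 + 243) + 206)² = (59*33 + 206)² = (1947 + 206)² = 2153² = 4635409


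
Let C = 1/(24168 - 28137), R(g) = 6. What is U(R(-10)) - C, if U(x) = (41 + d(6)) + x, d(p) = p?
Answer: 210358/3969 ≈ 53.000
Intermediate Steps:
U(x) = 47 + x (U(x) = (41 + 6) + x = 47 + x)
C = -1/3969 (C = 1/(-3969) = -1/3969 ≈ -0.00025195)
U(R(-10)) - C = (47 + 6) - 1*(-1/3969) = 53 + 1/3969 = 210358/3969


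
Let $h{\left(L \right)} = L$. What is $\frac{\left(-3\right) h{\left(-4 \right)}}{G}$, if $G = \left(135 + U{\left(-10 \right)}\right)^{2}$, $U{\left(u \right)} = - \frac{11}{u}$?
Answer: $\frac{1200}{1852321} \approx 0.00064784$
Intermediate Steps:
$G = \frac{1852321}{100}$ ($G = \left(135 - \frac{11}{-10}\right)^{2} = \left(135 - - \frac{11}{10}\right)^{2} = \left(135 + \frac{11}{10}\right)^{2} = \left(\frac{1361}{10}\right)^{2} = \frac{1852321}{100} \approx 18523.0$)
$\frac{\left(-3\right) h{\left(-4 \right)}}{G} = \frac{\left(-3\right) \left(-4\right)}{\frac{1852321}{100}} = 12 \cdot \frac{100}{1852321} = \frac{1200}{1852321}$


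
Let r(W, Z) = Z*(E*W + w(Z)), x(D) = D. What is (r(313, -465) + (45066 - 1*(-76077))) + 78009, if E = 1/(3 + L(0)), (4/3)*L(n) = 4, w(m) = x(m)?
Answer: 782239/2 ≈ 3.9112e+5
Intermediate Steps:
w(m) = m
L(n) = 3 (L(n) = (¾)*4 = 3)
E = ⅙ (E = 1/(3 + 3) = 1/6 = ⅙ ≈ 0.16667)
r(W, Z) = Z*(Z + W/6) (r(W, Z) = Z*(W/6 + Z) = Z*(Z + W/6))
(r(313, -465) + (45066 - 1*(-76077))) + 78009 = ((⅙)*(-465)*(313 + 6*(-465)) + (45066 - 1*(-76077))) + 78009 = ((⅙)*(-465)*(313 - 2790) + (45066 + 76077)) + 78009 = ((⅙)*(-465)*(-2477) + 121143) + 78009 = (383935/2 + 121143) + 78009 = 626221/2 + 78009 = 782239/2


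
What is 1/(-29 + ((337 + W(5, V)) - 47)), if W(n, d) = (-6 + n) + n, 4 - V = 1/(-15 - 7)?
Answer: 1/265 ≈ 0.0037736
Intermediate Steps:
V = 89/22 (V = 4 - 1/(-15 - 7) = 4 - 1/(-22) = 4 - 1*(-1/22) = 4 + 1/22 = 89/22 ≈ 4.0455)
W(n, d) = -6 + 2*n
1/(-29 + ((337 + W(5, V)) - 47)) = 1/(-29 + ((337 + (-6 + 2*5)) - 47)) = 1/(-29 + ((337 + (-6 + 10)) - 47)) = 1/(-29 + ((337 + 4) - 47)) = 1/(-29 + (341 - 47)) = 1/(-29 + 294) = 1/265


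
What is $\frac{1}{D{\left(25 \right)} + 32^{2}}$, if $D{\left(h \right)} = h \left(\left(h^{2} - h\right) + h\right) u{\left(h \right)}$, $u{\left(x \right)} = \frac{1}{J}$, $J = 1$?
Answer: $\frac{1}{16649} \approx 6.0064 \cdot 10^{-5}$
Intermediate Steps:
$u{\left(x \right)} = 1$ ($u{\left(x \right)} = 1^{-1} = 1$)
$D{\left(h \right)} = h^{3}$ ($D{\left(h \right)} = h \left(\left(h^{2} - h\right) + h\right) 1 = h h^{2} \cdot 1 = h^{3} \cdot 1 = h^{3}$)
$\frac{1}{D{\left(25 \right)} + 32^{2}} = \frac{1}{25^{3} + 32^{2}} = \frac{1}{15625 + 1024} = \frac{1}{16649}$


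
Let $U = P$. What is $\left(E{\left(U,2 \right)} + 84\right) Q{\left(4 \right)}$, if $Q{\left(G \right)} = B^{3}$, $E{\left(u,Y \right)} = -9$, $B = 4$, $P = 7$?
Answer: $4800$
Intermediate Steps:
$U = 7$
$Q{\left(G \right)} = 64$ ($Q{\left(G \right)} = 4^{3} = 64$)
$\left(E{\left(U,2 \right)} + 84\right) Q{\left(4 \right)} = \left(-9 + 84\right) 64 = 75 \cdot 64 = 4800$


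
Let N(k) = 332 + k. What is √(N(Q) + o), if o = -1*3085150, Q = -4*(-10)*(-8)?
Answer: 7*I*√62962 ≈ 1756.5*I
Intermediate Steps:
Q = -320 (Q = 40*(-8) = -320)
o = -3085150
√(N(Q) + o) = √((332 - 320) - 3085150) = √(12 - 3085150) = √(-3085138) = 7*I*√62962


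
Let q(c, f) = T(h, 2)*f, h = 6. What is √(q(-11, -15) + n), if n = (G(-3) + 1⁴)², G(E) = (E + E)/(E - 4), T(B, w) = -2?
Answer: √1639/7 ≈ 5.7835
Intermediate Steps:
G(E) = 2*E/(-4 + E) (G(E) = (2*E)/(-4 + E) = 2*E/(-4 + E))
q(c, f) = -2*f
n = 169/49 (n = (2*(-3)/(-4 - 3) + 1⁴)² = (2*(-3)/(-7) + 1)² = (2*(-3)*(-⅐) + 1)² = (6/7 + 1)² = (13/7)² = 169/49 ≈ 3.4490)
√(q(-11, -15) + n) = √(-2*(-15) + 169/49) = √(30 + 169/49) = √(1639/49) = √1639/7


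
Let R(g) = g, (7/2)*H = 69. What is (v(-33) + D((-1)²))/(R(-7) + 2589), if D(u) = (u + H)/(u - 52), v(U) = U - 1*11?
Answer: -15853/921774 ≈ -0.017198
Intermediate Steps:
H = 138/7 (H = (2/7)*69 = 138/7 ≈ 19.714)
v(U) = -11 + U (v(U) = U - 11 = -11 + U)
D(u) = (138/7 + u)/(-52 + u) (D(u) = (u + 138/7)/(u - 52) = (138/7 + u)/(-52 + u))
(v(-33) + D((-1)²))/(R(-7) + 2589) = ((-11 - 33) + (138/7 + (-1)²)/(-52 + (-1)²))/(-7 + 2589) = (-44 + (138/7 + 1)/(-52 + 1))/2582 = (-44 + (145/7)/(-51))*(1/2582) = (-44 - 1/51*145/7)*(1/2582) = (-44 - 145/357)*(1/2582) = -15853/357*1/2582 = -15853/921774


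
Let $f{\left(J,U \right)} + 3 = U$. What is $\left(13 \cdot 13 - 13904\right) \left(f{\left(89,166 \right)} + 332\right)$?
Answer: $-6798825$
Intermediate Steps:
$f{\left(J,U \right)} = -3 + U$
$\left(13 \cdot 13 - 13904\right) \left(f{\left(89,166 \right)} + 332\right) = \left(13 \cdot 13 - 13904\right) \left(\left(-3 + 166\right) + 332\right) = \left(169 - 13904\right) \left(163 + 332\right) = \left(-13735\right) 495 = -6798825$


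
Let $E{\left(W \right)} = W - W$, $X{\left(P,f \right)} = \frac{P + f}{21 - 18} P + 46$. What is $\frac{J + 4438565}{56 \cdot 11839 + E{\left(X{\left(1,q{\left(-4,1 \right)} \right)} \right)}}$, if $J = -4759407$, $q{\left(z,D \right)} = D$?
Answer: $- \frac{160421}{331492} \approx -0.48394$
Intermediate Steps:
$X{\left(P,f \right)} = 46 + P \left(\frac{P}{3} + \frac{f}{3}\right)$ ($X{\left(P,f \right)} = \frac{P + f}{3} P + 46 = \left(P + f\right) \frac{1}{3} P + 46 = \left(\frac{P}{3} + \frac{f}{3}\right) P + 46 = P \left(\frac{P}{3} + \frac{f}{3}\right) + 46 = 46 + P \left(\frac{P}{3} + \frac{f}{3}\right)$)
$E{\left(W \right)} = 0$
$\frac{J + 4438565}{56 \cdot 11839 + E{\left(X{\left(1,q{\left(-4,1 \right)} \right)} \right)}} = \frac{-4759407 + 4438565}{56 \cdot 11839 + 0} = - \frac{320842}{662984 + 0} = - \frac{320842}{662984} = \left(-320842\right) \frac{1}{662984} = - \frac{160421}{331492}$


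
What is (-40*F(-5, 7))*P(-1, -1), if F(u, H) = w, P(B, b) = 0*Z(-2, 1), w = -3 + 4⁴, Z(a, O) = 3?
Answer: 0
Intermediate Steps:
w = 253 (w = -3 + 256 = 253)
P(B, b) = 0 (P(B, b) = 0*3 = 0)
F(u, H) = 253
(-40*F(-5, 7))*P(-1, -1) = -40*253*0 = -10120*0 = 0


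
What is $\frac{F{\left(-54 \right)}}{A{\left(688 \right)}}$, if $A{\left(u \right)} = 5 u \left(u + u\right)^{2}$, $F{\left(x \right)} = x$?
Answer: $- \frac{27}{3256606720} \approx -8.2908 \cdot 10^{-9}$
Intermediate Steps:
$A{\left(u \right)} = 20 u^{3}$ ($A{\left(u \right)} = 5 u \left(2 u\right)^{2} = 5 u 4 u^{2} = 20 u^{3}$)
$\frac{F{\left(-54 \right)}}{A{\left(688 \right)}} = - \frac{54}{20 \cdot 688^{3}} = - \frac{54}{20 \cdot 325660672} = - \frac{54}{6513213440} = \left(-54\right) \frac{1}{6513213440} = - \frac{27}{3256606720}$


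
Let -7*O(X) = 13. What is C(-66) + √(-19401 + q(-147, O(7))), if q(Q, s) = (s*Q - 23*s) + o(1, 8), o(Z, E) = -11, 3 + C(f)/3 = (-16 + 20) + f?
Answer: -195 + I*√935718/7 ≈ -195.0 + 138.19*I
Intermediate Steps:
C(f) = 3 + 3*f (C(f) = -9 + 3*((-16 + 20) + f) = -9 + 3*(4 + f) = -9 + (12 + 3*f) = 3 + 3*f)
O(X) = -13/7 (O(X) = -⅐*13 = -13/7)
q(Q, s) = -11 - 23*s + Q*s (q(Q, s) = (s*Q - 23*s) - 11 = (Q*s - 23*s) - 11 = (-23*s + Q*s) - 11 = -11 - 23*s + Q*s)
C(-66) + √(-19401 + q(-147, O(7))) = (3 + 3*(-66)) + √(-19401 + (-11 - 23*(-13/7) - 147*(-13/7))) = (3 - 198) + √(-19401 + (-11 + 299/7 + 273)) = -195 + √(-19401 + 2133/7) = -195 + √(-133674/7) = -195 + I*√935718/7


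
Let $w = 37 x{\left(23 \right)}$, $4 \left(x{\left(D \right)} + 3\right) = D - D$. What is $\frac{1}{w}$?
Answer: $- \frac{1}{111} \approx -0.009009$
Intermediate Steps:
$x{\left(D \right)} = -3$ ($x{\left(D \right)} = -3 + \frac{D - D}{4} = -3 + \frac{1}{4} \cdot 0 = -3 + 0 = -3$)
$w = -111$ ($w = 37 \left(-3\right) = -111$)
$\frac{1}{w} = \frac{1}{-111} = - \frac{1}{111}$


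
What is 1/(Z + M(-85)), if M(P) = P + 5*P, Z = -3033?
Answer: -1/3543 ≈ -0.00028225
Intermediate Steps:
M(P) = 6*P
1/(Z + M(-85)) = 1/(-3033 + 6*(-85)) = 1/(-3033 - 510) = 1/(-3543) = -1/3543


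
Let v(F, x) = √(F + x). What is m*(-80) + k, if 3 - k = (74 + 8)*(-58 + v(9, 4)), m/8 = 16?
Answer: -5481 - 82*√13 ≈ -5776.7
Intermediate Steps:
m = 128 (m = 8*16 = 128)
k = 4759 - 82*√13 (k = 3 - (74 + 8)*(-58 + √(9 + 4)) = 3 - 82*(-58 + √13) = 3 - (-4756 + 82*√13) = 3 + (4756 - 82*√13) = 4759 - 82*√13 ≈ 4463.3)
m*(-80) + k = 128*(-80) + (4759 - 82*√13) = -10240 + (4759 - 82*√13) = -5481 - 82*√13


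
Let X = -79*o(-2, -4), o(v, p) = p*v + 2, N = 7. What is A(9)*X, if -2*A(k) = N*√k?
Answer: 8295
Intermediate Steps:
A(k) = -7*√k/2
o(v, p) = 2 + p*v
X = -790 (X = -79*(2 - 4*(-2)) = -79*(2 + 8) = -79*10 = -790)
A(9)*X = -7*√9/2*(-790) = -7/2*3*(-790) = -21/2*(-790) = 8295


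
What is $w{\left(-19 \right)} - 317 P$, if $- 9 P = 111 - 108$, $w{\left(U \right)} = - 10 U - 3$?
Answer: $\frac{878}{3} \approx 292.67$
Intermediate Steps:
$w{\left(U \right)} = -3 - 10 U$
$P = - \frac{1}{3}$ ($P = - \frac{111 - 108}{9} = \left(- \frac{1}{9}\right) 3 = - \frac{1}{3} \approx -0.33333$)
$w{\left(-19 \right)} - 317 P = \left(-3 - -190\right) - - \frac{317}{3} = \left(-3 + 190\right) + \frac{317}{3} = 187 + \frac{317}{3} = \frac{878}{3}$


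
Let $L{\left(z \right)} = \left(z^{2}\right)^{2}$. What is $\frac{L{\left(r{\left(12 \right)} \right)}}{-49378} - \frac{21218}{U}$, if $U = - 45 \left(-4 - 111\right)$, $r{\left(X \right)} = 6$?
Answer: $- \frac{527204602}{127765575} \approx -4.1263$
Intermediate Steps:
$U = 5175$ ($U = \left(-45\right) \left(-115\right) = 5175$)
$L{\left(z \right)} = z^{4}$
$\frac{L{\left(r{\left(12 \right)} \right)}}{-49378} - \frac{21218}{U} = \frac{6^{4}}{-49378} - \frac{21218}{5175} = 1296 \left(- \frac{1}{49378}\right) - \frac{21218}{5175} = - \frac{648}{24689} - \frac{21218}{5175} = - \frac{527204602}{127765575}$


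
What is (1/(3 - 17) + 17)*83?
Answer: 19671/14 ≈ 1405.1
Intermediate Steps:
(1/(3 - 17) + 17)*83 = (1/(-14) + 17)*83 = (-1/14 + 17)*83 = (237/14)*83 = 19671/14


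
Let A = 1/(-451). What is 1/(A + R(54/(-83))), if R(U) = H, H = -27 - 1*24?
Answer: -451/23002 ≈ -0.019607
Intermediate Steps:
H = -51 (H = -27 - 24 = -51)
R(U) = -51
A = -1/451 ≈ -0.0022173
1/(A + R(54/(-83))) = 1/(-1/451 - 51) = 1/(-23002/451) = -451/23002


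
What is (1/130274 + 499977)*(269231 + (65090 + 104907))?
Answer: 14304339088352186/65137 ≈ 2.1960e+11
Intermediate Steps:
(1/130274 + 499977)*(269231 + (65090 + 104907)) = (1/130274 + 499977)*(269231 + 169997) = (65134003699/130274)*439228 = 14304339088352186/65137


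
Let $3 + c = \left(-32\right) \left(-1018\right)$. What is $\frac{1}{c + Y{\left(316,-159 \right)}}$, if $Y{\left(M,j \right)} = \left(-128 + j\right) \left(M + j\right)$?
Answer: $- \frac{1}{12486} \approx -8.009 \cdot 10^{-5}$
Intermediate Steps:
$c = 32573$ ($c = -3 - -32576 = -3 + 32576 = 32573$)
$\frac{1}{c + Y{\left(316,-159 \right)}} = \frac{1}{32573 + \left(\left(-159\right)^{2} - 40448 - -20352 + 316 \left(-159\right)\right)} = \frac{1}{32573 + \left(25281 - 40448 + 20352 - 50244\right)} = \frac{1}{32573 - 45059} = \frac{1}{-12486} = - \frac{1}{12486}$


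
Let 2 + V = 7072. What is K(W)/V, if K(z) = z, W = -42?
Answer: -3/505 ≈ -0.0059406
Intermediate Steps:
V = 7070 (V = -2 + 7072 = 7070)
K(W)/V = -42/7070 = -42*1/7070 = -3/505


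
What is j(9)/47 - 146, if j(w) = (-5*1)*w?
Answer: -6907/47 ≈ -146.96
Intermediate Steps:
j(w) = -5*w
j(9)/47 - 146 = -5*9/47 - 146 = -45*1/47 - 146 = -45/47 - 146 = -6907/47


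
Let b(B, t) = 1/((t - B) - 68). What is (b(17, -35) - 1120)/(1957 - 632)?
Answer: -134401/159000 ≈ -0.84529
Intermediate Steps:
b(B, t) = 1/(-68 + t - B)
(b(17, -35) - 1120)/(1957 - 632) = (1/(-68 - 35 - 1*17) - 1120)/(1957 - 632) = (1/(-68 - 35 - 17) - 1120)/1325 = (1/(-120) - 1120)*(1/1325) = (-1/120 - 1120)*(1/1325) = -134401/120*1/1325 = -134401/159000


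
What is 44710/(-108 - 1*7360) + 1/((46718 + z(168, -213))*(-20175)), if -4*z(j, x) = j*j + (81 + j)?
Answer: -71439869602811/11932743146550 ≈ -5.9869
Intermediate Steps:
z(j, x) = -81/4 - j/4 - j**2/4 (z(j, x) = -(j*j + (81 + j))/4 = -(j**2 + (81 + j))/4 = -(81 + j + j**2)/4 = -81/4 - j/4 - j**2/4)
44710/(-108 - 1*7360) + 1/((46718 + z(168, -213))*(-20175)) = 44710/(-108 - 1*7360) + 1/((46718 + (-81/4 - 1/4*168 - 1/4*168**2))*(-20175)) = 44710/(-108 - 7360) - 1/20175/(46718 + (-81/4 - 42 - 1/4*28224)) = 44710/(-7468) - 1/20175/(46718 + (-81/4 - 42 - 7056)) = 44710*(-1/7468) - 1/20175/(46718 - 28473/4) = -22355/3734 - 1/20175/(158399/4) = -22355/3734 + (4/158399)*(-1/20175) = -22355/3734 - 4/3195699825 = -71439869602811/11932743146550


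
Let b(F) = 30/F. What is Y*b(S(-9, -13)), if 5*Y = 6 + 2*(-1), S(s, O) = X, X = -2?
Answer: -12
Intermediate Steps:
S(s, O) = -2
Y = ⅘ (Y = (6 + 2*(-1))/5 = (6 - 2)/5 = (⅕)*4 = ⅘ ≈ 0.80000)
Y*b(S(-9, -13)) = 4*(30/(-2))/5 = 4*(30*(-½))/5 = (⅘)*(-15) = -12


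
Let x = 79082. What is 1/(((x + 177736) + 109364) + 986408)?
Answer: 1/1352590 ≈ 7.3932e-7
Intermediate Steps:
1/(((x + 177736) + 109364) + 986408) = 1/(((79082 + 177736) + 109364) + 986408) = 1/((256818 + 109364) + 986408) = 1/(366182 + 986408) = 1/1352590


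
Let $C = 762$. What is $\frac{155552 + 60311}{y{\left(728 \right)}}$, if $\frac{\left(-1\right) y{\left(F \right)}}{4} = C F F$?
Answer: $- \frac{215863}{1615391232} \approx -0.00013363$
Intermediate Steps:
$y{\left(F \right)} = - 3048 F^{2}$ ($y{\left(F \right)} = - 4 \cdot 762 F F = - 4 \cdot 762 F^{2} = - 3048 F^{2}$)
$\frac{155552 + 60311}{y{\left(728 \right)}} = \frac{155552 + 60311}{\left(-3048\right) 728^{2}} = \frac{215863}{\left(-3048\right) 529984} = \frac{215863}{-1615391232} = 215863 \left(- \frac{1}{1615391232}\right) = - \frac{215863}{1615391232}$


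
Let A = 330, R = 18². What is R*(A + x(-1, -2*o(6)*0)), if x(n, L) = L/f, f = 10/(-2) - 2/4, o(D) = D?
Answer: 106920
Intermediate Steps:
R = 324
f = -11/2 (f = 10*(-½) - 2*¼ = -5 - ½ = -11/2 ≈ -5.5000)
x(n, L) = -2*L/11 (x(n, L) = L/(-11/2) = L*(-2/11) = -2*L/11)
R*(A + x(-1, -2*o(6)*0)) = 324*(330 - 2*(-2*6)*0/11) = 324*(330 - (-24)*0/11) = 324*(330 - 2/11*0) = 324*(330 + 0) = 324*330 = 106920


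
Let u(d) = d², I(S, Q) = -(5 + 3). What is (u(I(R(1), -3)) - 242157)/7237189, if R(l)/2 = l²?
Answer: -242093/7237189 ≈ -0.033451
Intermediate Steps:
R(l) = 2*l²
I(S, Q) = -8 (I(S, Q) = -1*8 = -8)
(u(I(R(1), -3)) - 242157)/7237189 = ((-8)² - 242157)/7237189 = (64 - 242157)*(1/7237189) = -242093*1/7237189 = -242093/7237189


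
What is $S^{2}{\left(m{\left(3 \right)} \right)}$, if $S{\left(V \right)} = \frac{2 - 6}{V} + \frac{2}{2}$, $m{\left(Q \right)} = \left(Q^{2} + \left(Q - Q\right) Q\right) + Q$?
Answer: $\frac{4}{9} \approx 0.44444$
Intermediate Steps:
$m{\left(Q \right)} = Q + Q^{2}$ ($m{\left(Q \right)} = \left(Q^{2} + 0 Q\right) + Q = \left(Q^{2} + 0\right) + Q = Q^{2} + Q = Q + Q^{2}$)
$S{\left(V \right)} = 1 - \frac{4}{V}$ ($S{\left(V \right)} = \frac{2 - 6}{V} + 2 \cdot \frac{1}{2} = - \frac{4}{V} + 1 = 1 - \frac{4}{V}$)
$S^{2}{\left(m{\left(3 \right)} \right)} = \left(\frac{-4 + 3 \left(1 + 3\right)}{3 \left(1 + 3\right)}\right)^{2} = \left(\frac{-4 + 3 \cdot 4}{3 \cdot 4}\right)^{2} = \left(\frac{-4 + 12}{12}\right)^{2} = \left(\frac{1}{12} \cdot 8\right)^{2} = \left(\frac{2}{3}\right)^{2} = \frac{4}{9}$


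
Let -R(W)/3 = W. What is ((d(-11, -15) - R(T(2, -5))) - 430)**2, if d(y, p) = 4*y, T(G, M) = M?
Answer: 239121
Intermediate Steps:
R(W) = -3*W
((d(-11, -15) - R(T(2, -5))) - 430)**2 = ((4*(-11) - (-3)*(-5)) - 430)**2 = ((-44 - 1*15) - 430)**2 = ((-44 - 15) - 430)**2 = (-59 - 430)**2 = (-489)**2 = 239121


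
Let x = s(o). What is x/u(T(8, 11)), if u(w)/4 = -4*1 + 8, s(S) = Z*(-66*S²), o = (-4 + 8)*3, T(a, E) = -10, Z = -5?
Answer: 2970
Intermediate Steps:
o = 12 (o = 4*3 = 12)
s(S) = 330*S² (s(S) = -(-330)*S² = 330*S²)
x = 47520 (x = 330*12² = 330*144 = 47520)
u(w) = 16 (u(w) = 4*(-4*1 + 8) = 4*(-4 + 8) = 4*4 = 16)
x/u(T(8, 11)) = 47520/16 = 47520*(1/16) = 2970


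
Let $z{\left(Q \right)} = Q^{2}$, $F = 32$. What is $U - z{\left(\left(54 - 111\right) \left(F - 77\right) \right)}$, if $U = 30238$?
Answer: $-6548987$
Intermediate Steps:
$U - z{\left(\left(54 - 111\right) \left(F - 77\right) \right)} = 30238 - \left(\left(54 - 111\right) \left(32 - 77\right)\right)^{2} = 30238 - \left(\left(-57\right) \left(-45\right)\right)^{2} = 30238 - 2565^{2} = 30238 - 6579225 = -6548987$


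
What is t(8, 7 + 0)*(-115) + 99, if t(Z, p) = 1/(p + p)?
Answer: 1271/14 ≈ 90.786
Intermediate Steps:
t(Z, p) = 1/(2*p)
t(8, 7 + 0)*(-115) + 99 = (1/(2*(7 + 0)))*(-115) + 99 = ((½)/7)*(-115) + 99 = ((½)*(⅐))*(-115) + 99 = (1/14)*(-115) + 99 = -115/14 + 99 = 1271/14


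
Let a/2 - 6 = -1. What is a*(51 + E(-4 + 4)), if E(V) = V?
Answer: 510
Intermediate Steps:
a = 10 (a = 12 + 2*(-1) = 12 - 2 = 10)
a*(51 + E(-4 + 4)) = 10*(51 + (-4 + 4)) = 10*(51 + 0) = 10*51 = 510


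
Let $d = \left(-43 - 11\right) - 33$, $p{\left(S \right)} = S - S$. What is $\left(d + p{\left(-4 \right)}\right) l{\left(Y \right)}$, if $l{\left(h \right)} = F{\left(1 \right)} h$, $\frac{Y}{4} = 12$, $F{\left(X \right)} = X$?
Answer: $-4176$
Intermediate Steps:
$p{\left(S \right)} = 0$
$Y = 48$ ($Y = 4 \cdot 12 = 48$)
$l{\left(h \right)} = h$ ($l{\left(h \right)} = 1 h = h$)
$d = -87$ ($d = -54 - 33 = -87$)
$\left(d + p{\left(-4 \right)}\right) l{\left(Y \right)} = \left(-87 + 0\right) 48 = \left(-87\right) 48 = -4176$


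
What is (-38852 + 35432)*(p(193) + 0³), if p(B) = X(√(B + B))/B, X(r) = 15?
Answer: -51300/193 ≈ -265.80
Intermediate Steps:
p(B) = 15/B
(-38852 + 35432)*(p(193) + 0³) = (-38852 + 35432)*(15/193 + 0³) = -3420*(15*(1/193) + 0) = -3420*(15/193 + 0) = -3420*15/193 = -51300/193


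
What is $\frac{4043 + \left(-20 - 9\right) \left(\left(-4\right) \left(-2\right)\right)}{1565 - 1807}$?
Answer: $- \frac{3811}{242} \approx -15.748$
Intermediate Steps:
$\frac{4043 + \left(-20 - 9\right) \left(\left(-4\right) \left(-2\right)\right)}{1565 - 1807} = \frac{4043 - 232}{-242} = \left(4043 - 232\right) \left(- \frac{1}{242}\right) = 3811 \left(- \frac{1}{242}\right) = - \frac{3811}{242}$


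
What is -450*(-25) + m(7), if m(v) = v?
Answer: 11257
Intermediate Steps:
-450*(-25) + m(7) = -450*(-25) + 7 = 11250 + 7 = 11257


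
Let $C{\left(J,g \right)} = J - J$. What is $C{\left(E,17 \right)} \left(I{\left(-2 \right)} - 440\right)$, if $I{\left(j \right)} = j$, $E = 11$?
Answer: $0$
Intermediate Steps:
$C{\left(J,g \right)} = 0$
$C{\left(E,17 \right)} \left(I{\left(-2 \right)} - 440\right) = 0 \left(-2 - 440\right) = 0 \left(-442\right) = 0$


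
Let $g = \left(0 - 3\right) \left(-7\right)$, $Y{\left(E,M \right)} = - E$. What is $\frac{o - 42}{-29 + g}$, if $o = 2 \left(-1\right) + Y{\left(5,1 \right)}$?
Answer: $\frac{49}{8} \approx 6.125$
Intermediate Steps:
$g = 21$ ($g = \left(-3\right) \left(-7\right) = 21$)
$o = -7$ ($o = 2 \left(-1\right) - 5 = -2 - 5 = -7$)
$\frac{o - 42}{-29 + g} = \frac{-7 - 42}{-29 + 21} = - \frac{49}{-8} = \left(-49\right) \left(- \frac{1}{8}\right) = \frac{49}{8}$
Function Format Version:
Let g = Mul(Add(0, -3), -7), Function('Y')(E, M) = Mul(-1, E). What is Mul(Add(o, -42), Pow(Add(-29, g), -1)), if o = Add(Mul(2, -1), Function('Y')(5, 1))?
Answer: Rational(49, 8) ≈ 6.1250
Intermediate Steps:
g = 21 (g = Mul(-3, -7) = 21)
o = -7 (o = Add(Mul(2, -1), Mul(-1, 5)) = Add(-2, -5) = -7)
Mul(Add(o, -42), Pow(Add(-29, g), -1)) = Mul(Add(-7, -42), Pow(Add(-29, 21), -1)) = Mul(-49, Pow(-8, -1)) = Mul(-49, Rational(-1, 8)) = Rational(49, 8)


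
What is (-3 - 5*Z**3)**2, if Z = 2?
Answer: 1849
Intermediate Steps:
(-3 - 5*Z**3)**2 = (-3 - 5*2**3)**2 = (-3 - 5*8)**2 = (-3 - 40)**2 = (-43)**2 = 1849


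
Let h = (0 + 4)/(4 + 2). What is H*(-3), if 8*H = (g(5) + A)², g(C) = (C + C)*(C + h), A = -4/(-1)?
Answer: -8281/6 ≈ -1380.2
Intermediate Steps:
A = 4 (A = -4*(-1) = 4)
h = ⅔ (h = 4/6 = 4*(⅙) = ⅔ ≈ 0.66667)
g(C) = 2*C*(⅔ + C) (g(C) = (C + C)*(C + ⅔) = (2*C)*(⅔ + C) = 2*C*(⅔ + C))
H = 8281/18 (H = ((⅔)*5*(2 + 3*5) + 4)²/8 = ((⅔)*5*(2 + 15) + 4)²/8 = ((⅔)*5*17 + 4)²/8 = (170/3 + 4)²/8 = (182/3)²/8 = (⅛)*(33124/9) = 8281/18 ≈ 460.06)
H*(-3) = (8281/18)*(-3) = -8281/6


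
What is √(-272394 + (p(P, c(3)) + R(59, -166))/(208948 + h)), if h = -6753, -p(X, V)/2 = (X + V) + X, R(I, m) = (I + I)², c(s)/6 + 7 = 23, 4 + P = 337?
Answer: I*√445449273035354/40439 ≈ 521.91*I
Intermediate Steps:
P = 333 (P = -4 + 337 = 333)
c(s) = 96 (c(s) = -42 + 6*23 = -42 + 138 = 96)
R(I, m) = 4*I² (R(I, m) = (2*I)² = 4*I²)
p(X, V) = -4*X - 2*V (p(X, V) = -2*((X + V) + X) = -2*((V + X) + X) = -2*(V + 2*X) = -4*X - 2*V)
√(-272394 + (p(P, c(3)) + R(59, -166))/(208948 + h)) = √(-272394 + ((-4*333 - 2*96) + 4*59²)/(208948 - 6753)) = √(-272394 + ((-1332 - 192) + 4*3481)/202195) = √(-272394 + (-1524 + 13924)*(1/202195)) = √(-272394 + 12400*(1/202195)) = √(-272394 + 2480/40439) = √(-11015338486/40439) = I*√445449273035354/40439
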